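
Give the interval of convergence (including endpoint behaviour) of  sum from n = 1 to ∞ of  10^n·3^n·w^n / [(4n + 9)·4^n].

[-2/15, 2/15)

By the ratio test, |a_{n+1}/a_n| = [(4n + 9)/(4(n+1) + 9)] · 10·3/4 → 15/2.
Thus R = 1/(15/2) = 2/15.
Check w = 2/15: comparison with the harmonic series Σ 1/n shows the series diverges.
When w = -2/15, an alternating series whose terms decrease to 0 in absolute value, so it converges by the Leibniz criterion.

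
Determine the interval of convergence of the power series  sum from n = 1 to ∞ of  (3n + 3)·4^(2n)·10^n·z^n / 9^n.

(-9/160, 9/160)

By the ratio test, |a_{n+1}/a_n| = [(3(n+1) + 3)/(3n + 3)] · 16·10/9 → 160/9.
Convergence for |z| · 160/9 < 1, i.e. |z| < 9/160. So R = 9/160.
Check z = 9/160: the terms have absolute value of order n, which does not tend to 0, so the series diverges by the divergence test.
When z = -9/160, the terms do not tend to 0, so the series diverges.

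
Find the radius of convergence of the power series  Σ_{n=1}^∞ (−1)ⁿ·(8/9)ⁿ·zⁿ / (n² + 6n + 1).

R = 9/8

Ratio test: |a_{n+1}/a_n| = [(n² + 6n + 1)/((n+1)² + 6(n+1) + 1)] · 8/9 → 8/9 as n → ∞.
Hence the series converges for |z| < 1/(8/9) = 9/8, so the radius of convergence is 9/8.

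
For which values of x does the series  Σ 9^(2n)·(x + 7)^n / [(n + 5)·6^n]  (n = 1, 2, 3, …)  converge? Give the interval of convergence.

[-191/27, -187/27)

By the ratio test, |a_{n+1}/a_n| = [(n + 5)/((n+1) + 5)] · 81/6 → 27/2.
Thus R = 1/(27/2) = 2/27.
Endpoint x = -187/27: comparison with the harmonic series Σ 1/n shows the series diverges.
Endpoint x = -191/27: the terms alternate in sign and decrease monotonically to 0 in absolute value (size ~ c/n), so the alternating series test gives convergence.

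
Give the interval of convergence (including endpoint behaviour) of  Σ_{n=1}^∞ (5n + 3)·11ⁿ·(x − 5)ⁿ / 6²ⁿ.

The ratio of consecutive coefficients is [(5(n+1) + 3)/(5n + 3)] · 11/36 → 11/36.
Convergence for |x − 5| · 11/36 < 1, i.e. |x − 5| < 36/11. So R = 36/11.
When x = 91/11, the n-th term does not approach 0; divergence by the term test.
At x = 19/11: the terms have absolute value of order n, which does not tend to 0, so the series diverges by the divergence test.

(19/11, 91/11)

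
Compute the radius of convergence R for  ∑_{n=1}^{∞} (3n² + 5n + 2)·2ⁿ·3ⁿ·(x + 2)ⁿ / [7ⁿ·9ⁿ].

R = 21/2

Ratio test: |a_{n+1}/a_n| = [(3(n+1)² + 5(n+1) + 2)/(3n² + 5n + 2)] · 2·3/(7·9) → 2/21 as n → ∞.
The series converges when 2/21 · |x + 2| < 1, giving R = 21/2.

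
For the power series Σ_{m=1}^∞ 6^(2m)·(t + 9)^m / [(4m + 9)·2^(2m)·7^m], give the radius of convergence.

R = 7/9

By the ratio test, |a_{m+1}/a_m| = [(4m + 9)/(4(m+1) + 9)] · 36/(4·7) → 9/7.
Thus R = 1/(9/7) = 7/9.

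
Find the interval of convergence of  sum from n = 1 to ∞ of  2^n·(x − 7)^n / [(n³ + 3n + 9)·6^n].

[4, 10]

Apply the ratio test: |a_{n+1}| / |a_n| = [(n³ + 3n + 9)/((n+1)³ + 3(n+1) + 9)] · 2/6, which tends to 1/3 as n → ∞.
Convergence for |x − 7| · 1/3 < 1, i.e. |x − 7| < 3. So R = 3.
At x = 10: the series is dominated by a constant times Σ 1/n³, which converges (p = 3 > 1).
At x = 4: absolute convergence follows by limit comparison with Σ 1/n³.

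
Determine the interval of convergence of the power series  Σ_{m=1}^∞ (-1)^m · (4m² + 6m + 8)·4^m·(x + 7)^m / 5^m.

(-33/4, -23/4)

Ratio test: |a_{m+1}/a_m| = [(4(m+1)² + 6(m+1) + 8)/(4m² + 6m + 8)] · 4/5 → 4/5 as m → ∞.
Thus R = 1/(4/5) = 5/4.
Endpoint x = -23/4: the m-th term does not approach 0; divergence by the term test.
Endpoint x = -33/4: the terms do not tend to 0, so the series diverges.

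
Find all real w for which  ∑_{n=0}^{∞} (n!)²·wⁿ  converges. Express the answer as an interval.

{0}

By the ratio test, |a_{n+1}/a_n| = (n+1)² → ∞.
Since the ratio → ∞, the series diverges for every w ≠ 0, and R = 0.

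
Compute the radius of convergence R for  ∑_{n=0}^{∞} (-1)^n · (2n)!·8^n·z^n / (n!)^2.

Apply the ratio test: |a_{n+1}| / |a_n| = (2n+1)·(2n+2)/(n+1)² · 8, which tends to 32 as n → ∞.
The series converges when 32 · |z| < 1, giving R = 1/32.

R = 1/32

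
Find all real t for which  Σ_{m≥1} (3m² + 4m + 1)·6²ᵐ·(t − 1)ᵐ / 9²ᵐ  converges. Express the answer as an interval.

(-5/4, 13/4)

Apply the ratio test: |a_{m+1}| / |a_m| = [(3(m+1)² + 4(m+1) + 1)/(3m² + 4m + 1)] · 36/81, which tends to 4/9 as m → ∞.
Hence the series converges for |t − 1| < 1/(4/9) = 9/4, so the radius of convergence is 9/4.
When t = 13/4, the terms have absolute value of order m², which does not tend to 0, so the series diverges by the divergence test.
Endpoint t = -5/4: the terms do not tend to 0, so the series diverges.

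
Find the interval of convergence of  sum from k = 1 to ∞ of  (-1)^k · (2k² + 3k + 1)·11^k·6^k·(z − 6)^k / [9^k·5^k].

(117/22, 147/22)

By the ratio test, |a_{k+1}/a_k| = [(2(k+1)² + 3(k+1) + 1)/(2k² + 3k + 1)] · 11·6/(9·5) → 22/15.
Thus R = 1/(22/15) = 15/22.
At z = 147/22: the k-th term does not approach 0; divergence by the term test.
Endpoint z = 117/22: the terms do not tend to 0, so the series diverges.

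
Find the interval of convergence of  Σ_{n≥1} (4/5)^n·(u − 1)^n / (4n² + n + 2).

[-1/4, 9/4]

Ratio test: |a_{n+1}/a_n| = [(4n² + n + 2)/(4(n+1)² + (n+1) + 2)] · 4/5 → 4/5 as n → ∞.
The series converges when 4/5 · |u − 1| < 1, giving R = 5/4.
Endpoint u = 9/4: the terms are on the order of 1/n², so the series converges absolutely by comparison with the p-series (p = 2 > 1).
At u = -1/4: absolute convergence follows by limit comparison with Σ 1/n².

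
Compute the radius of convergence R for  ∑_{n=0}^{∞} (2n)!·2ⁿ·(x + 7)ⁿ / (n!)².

R = 1/8

By the ratio test, |a_{n+1}/a_n| = (2n+1)·(2n+2)/(n+1)² · 2 → 8.
Hence the series converges for |x + 7| < 1/(8) = 1/8, so the radius of convergence is 1/8.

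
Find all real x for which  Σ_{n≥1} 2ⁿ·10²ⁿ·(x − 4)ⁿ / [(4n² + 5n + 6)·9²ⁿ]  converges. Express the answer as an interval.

[719/200, 881/200]

Apply the ratio test: |a_{n+1}| / |a_n| = [(4n² + 5n + 6)/(4(n+1)² + 5(n+1) + 6)] · 2·100/81, which tends to 200/81 as n → ∞.
The series converges when 200/81 · |x − 4| < 1, giving R = 81/200.
Endpoint x = 881/200: absolute convergence follows by limit comparison with Σ 1/n².
Endpoint x = 719/200: the terms are on the order of 1/n², so the series converges absolutely by comparison with the p-series (p = 2 > 1).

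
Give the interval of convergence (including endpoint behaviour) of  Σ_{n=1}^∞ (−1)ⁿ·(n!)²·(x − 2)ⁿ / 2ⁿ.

Ratio test: |a_{n+1}/a_n| = (n+1)² · 1/2 → ∞ as n → ∞.
The ratio grows without bound, so the series diverges whenever (x − 2) ≠ 0; it converges only at x = 2. R = 0.

{2}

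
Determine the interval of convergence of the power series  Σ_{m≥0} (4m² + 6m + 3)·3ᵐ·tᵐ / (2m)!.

(−∞, ∞)

Apply the ratio test: |a_{m+1}| / |a_m| = (4(m+1)² + 6(m+1) + 3)/(4m² + 6m + 3) · 3 · 1/[(2m+1)·(2m+2)], which tends to 0 as m → ∞.
The limit is 0, so the series converges for all t; R = ∞.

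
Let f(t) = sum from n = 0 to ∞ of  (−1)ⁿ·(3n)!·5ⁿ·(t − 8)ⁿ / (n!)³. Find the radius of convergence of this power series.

Apply the ratio test: |a_{n+1}| / |a_n| = (3n+1)·(3n+2)·(3n+3)/(n+1)³ · 5, which tends to 135 as n → ∞.
The series converges when 135 · |t − 8| < 1, giving R = 1/135.

R = 1/135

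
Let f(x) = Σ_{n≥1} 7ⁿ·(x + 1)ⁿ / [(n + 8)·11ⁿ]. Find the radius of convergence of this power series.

R = 11/7

By the ratio test, |a_{n+1}/a_n| = [(n + 8)/((n+1) + 8)] · 7/11 → 7/11.
Hence the series converges for |x + 1| < 1/(7/11) = 11/7, so the radius of convergence is 11/7.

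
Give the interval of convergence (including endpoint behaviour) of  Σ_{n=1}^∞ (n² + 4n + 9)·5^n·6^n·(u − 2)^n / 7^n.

(53/30, 67/30)

Ratio test: |a_{n+1}/a_n| = [((n+1)² + 4(n+1) + 9)/(n² + 4n + 9)] · 5·6/7 → 30/7 as n → ∞.
Thus R = 1/(30/7) = 7/30.
Check u = 67/30: the n-th term does not approach 0; divergence by the term test.
At u = 53/30: the terms do not tend to 0, so the series diverges.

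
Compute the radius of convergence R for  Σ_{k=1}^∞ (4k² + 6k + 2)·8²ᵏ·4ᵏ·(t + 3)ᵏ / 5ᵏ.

R = 5/256

Ratio test: |a_{k+1}/a_k| = [(4(k+1)² + 6(k+1) + 2)/(4k² + 6k + 2)] · 64·4/5 → 256/5 as k → ∞.
The series converges when 256/5 · |t + 3| < 1, giving R = 5/256.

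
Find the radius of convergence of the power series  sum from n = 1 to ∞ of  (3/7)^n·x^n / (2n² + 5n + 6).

R = 7/3

By the ratio test, |a_{n+1}/a_n| = [(2n² + 5n + 6)/(2(n+1)² + 5(n+1) + 6)] · 3/7 → 3/7.
Convergence for |x| · 3/7 < 1, i.e. |x| < 7/3. So R = 7/3.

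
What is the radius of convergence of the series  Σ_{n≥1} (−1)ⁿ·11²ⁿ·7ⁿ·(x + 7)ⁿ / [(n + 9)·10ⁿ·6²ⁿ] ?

R = 360/847

Ratio test: |a_{n+1}/a_n| = [(n + 9)/((n+1) + 9)] · 121·7/(10·36) → 847/360 as n → ∞.
Thus R = 1/(847/360) = 360/847.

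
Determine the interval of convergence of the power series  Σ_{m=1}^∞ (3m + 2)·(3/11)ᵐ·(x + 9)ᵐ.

Ratio test: |a_{m+1}/a_m| = [(3(m+1) + 2)/(3m + 2)] · 3/11 → 3/11 as m → ∞.
Hence the series converges for |x + 9| < 1/(3/11) = 11/3, so the radius of convergence is 11/3.
Check x = -16/3: the terms have absolute value of order m, which does not tend to 0, so the series diverges by the divergence test.
At x = -38/3: the terms do not tend to 0, so the series diverges.

(-38/3, -16/3)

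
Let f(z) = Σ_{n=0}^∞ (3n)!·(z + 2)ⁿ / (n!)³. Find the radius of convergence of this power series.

R = 1/27

Ratio test: |a_{n+1}/a_n| = (3n+1)·(3n+2)·(3n+3)/(n+1)³ → 27 as n → ∞.
Convergence for |z + 2| · 27 < 1, i.e. |z + 2| < 1/27. So R = 1/27.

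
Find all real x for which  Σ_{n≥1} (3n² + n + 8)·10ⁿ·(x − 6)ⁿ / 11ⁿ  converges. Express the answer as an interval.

(49/10, 71/10)

The ratio of consecutive coefficients is [(3(n+1)² + (n+1) + 8)/(3n² + n + 8)] · 10/11 → 10/11.
The series converges when 10/11 · |x − 6| < 1, giving R = 11/10.
At x = 71/10: the n-th term does not approach 0; divergence by the term test.
Endpoint x = 49/10: the terms do not tend to 0, so the series diverges.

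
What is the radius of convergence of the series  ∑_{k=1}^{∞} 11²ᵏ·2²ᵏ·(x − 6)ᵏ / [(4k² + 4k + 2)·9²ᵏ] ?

By the ratio test, |a_{k+1}/a_k| = [(4k² + 4k + 2)/(4(k+1)² + 4(k+1) + 2)] · 121·4/81 → 484/81.
Hence the series converges for |x − 6| < 1/(484/81) = 81/484, so the radius of convergence is 81/484.

R = 81/484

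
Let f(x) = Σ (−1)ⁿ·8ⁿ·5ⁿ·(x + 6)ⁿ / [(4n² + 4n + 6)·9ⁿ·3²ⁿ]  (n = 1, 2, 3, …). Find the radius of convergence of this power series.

R = 81/40

The ratio of consecutive coefficients is [(4n² + 4n + 6)/(4(n+1)² + 4(n+1) + 6)] · 8·5/(9·9) → 40/81.
Hence the series converges for |x + 6| < 1/(40/81) = 81/40, so the radius of convergence is 81/40.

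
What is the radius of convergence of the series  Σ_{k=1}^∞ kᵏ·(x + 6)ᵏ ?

By the Cauchy root test, |a_k|^(1/k) = k → ∞.
Since the k-th root of |a_k| is unbounded, the series converges only at x = -6; R = 0.

R = 0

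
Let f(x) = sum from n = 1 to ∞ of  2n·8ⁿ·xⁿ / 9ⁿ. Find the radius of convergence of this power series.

Apply the ratio test: |a_{n+1}| / |a_n| = [2(n+1)/2n] · 8/9, which tends to 8/9 as n → ∞.
Convergence for |x| · 8/9 < 1, i.e. |x| < 9/8. So R = 9/8.

R = 9/8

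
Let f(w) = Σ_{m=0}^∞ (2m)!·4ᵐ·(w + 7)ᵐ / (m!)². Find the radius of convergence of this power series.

By the ratio test, |a_{m+1}/a_m| = (2m+1)·(2m+2)/(m+1)² · 4 → 16.
Thus R = 1/(16) = 1/16.

R = 1/16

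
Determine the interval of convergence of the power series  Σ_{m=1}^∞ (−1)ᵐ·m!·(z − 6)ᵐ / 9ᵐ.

By the ratio test, |a_{m+1}/a_m| = (m+1) · 1/9 → ∞.
Since the ratio → ∞, the series diverges for every z ≠ 6, and R = 0.

{6}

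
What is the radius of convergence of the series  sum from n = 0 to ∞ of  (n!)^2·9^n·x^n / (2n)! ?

R = 4/9

By the ratio test, |a_{n+1}/a_n| = (n+1)²/[(2n+1)·(2n+2)] · 9 → 9/4.
Hence the series converges for |x| < 1/(9/4) = 4/9, so the radius of convergence is 4/9.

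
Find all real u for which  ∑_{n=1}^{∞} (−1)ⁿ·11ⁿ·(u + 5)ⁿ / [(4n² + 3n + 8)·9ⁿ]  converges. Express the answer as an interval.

[-64/11, -46/11]

Apply the ratio test: |a_{n+1}| / |a_n| = [(4n² + 3n + 8)/(4(n+1)² + 3(n+1) + 8)] · 11/9, which tends to 11/9 as n → ∞.
Hence the series converges for |u + 5| < 1/(11/9) = 9/11, so the radius of convergence is 9/11.
Endpoint u = -46/11: absolute convergence follows by limit comparison with Σ 1/n².
Check u = -64/11: the terms are on the order of 1/n², so the series converges absolutely by comparison with the p-series (p = 2 > 1).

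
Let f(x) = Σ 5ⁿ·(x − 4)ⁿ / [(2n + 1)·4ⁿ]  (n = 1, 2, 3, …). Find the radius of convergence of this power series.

Ratio test: |a_{n+1}/a_n| = [(2n + 1)/(2(n+1) + 1)] · 5/4 → 5/4 as n → ∞.
Convergence for |x − 4| · 5/4 < 1, i.e. |x − 4| < 4/5. So R = 4/5.

R = 4/5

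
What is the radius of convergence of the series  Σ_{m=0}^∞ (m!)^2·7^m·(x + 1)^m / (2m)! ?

R = 4/7

Ratio test: |a_{m+1}/a_m| = (m+1)²/[(2m+1)·(2m+2)] · 7 → 7/4 as m → ∞.
Convergence for |x + 1| · 7/4 < 1, i.e. |x + 1| < 4/7. So R = 4/7.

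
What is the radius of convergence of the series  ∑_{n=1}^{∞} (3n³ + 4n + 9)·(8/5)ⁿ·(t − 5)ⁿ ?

R = 5/8

Ratio test: |a_{n+1}/a_n| = [(3(n+1)³ + 4(n+1) + 9)/(3n³ + 4n + 9)] · 8/5 → 8/5 as n → ∞.
Convergence for |t − 5| · 8/5 < 1, i.e. |t − 5| < 5/8. So R = 5/8.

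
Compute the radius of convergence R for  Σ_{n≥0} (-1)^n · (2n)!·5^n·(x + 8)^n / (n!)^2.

The ratio of consecutive coefficients is (2n+1)·(2n+2)/(n+1)² · 5 → 20.
Thus R = 1/(20) = 1/20.

R = 1/20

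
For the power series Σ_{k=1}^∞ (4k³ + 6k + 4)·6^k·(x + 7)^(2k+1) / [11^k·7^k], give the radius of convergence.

Apply the ratio test: |a_{k+1}| / |a_k| = [(4(k+1)³ + 6(k+1) + 4)/(4k³ + 6k + 4)] · 6/(11·7), which tends to 6/77 as k → ∞.
Writing y = (x + 7)², the series in y has radius 77/6, so |x + 7| < √(77/6) and R = √462/6.

R = √462/6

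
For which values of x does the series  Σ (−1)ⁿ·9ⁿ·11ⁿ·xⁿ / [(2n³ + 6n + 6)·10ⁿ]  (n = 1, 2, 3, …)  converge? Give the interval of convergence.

Apply the ratio test: |a_{n+1}| / |a_n| = [(2n³ + 6n + 6)/(2(n+1)³ + 6(n+1) + 6)] · 9·11/10, which tends to 99/10 as n → ∞.
Convergence for |x| · 99/10 < 1, i.e. |x| < 10/99. So R = 10/99.
At x = 10/99: the terms are on the order of 1/n³, so the series converges absolutely by comparison with the p-series (p = 3 > 1).
At x = -10/99: the terms are on the order of 1/n³, so the series converges absolutely by comparison with the p-series (p = 3 > 1).

[-10/99, 10/99]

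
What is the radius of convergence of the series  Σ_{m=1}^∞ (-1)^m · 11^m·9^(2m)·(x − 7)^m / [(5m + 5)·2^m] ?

Apply the ratio test: |a_{m+1}| / |a_m| = [(5m + 5)/(5(m+1) + 5)] · 11·81/2, which tends to 891/2 as m → ∞.
Thus R = 1/(891/2) = 2/891.

R = 2/891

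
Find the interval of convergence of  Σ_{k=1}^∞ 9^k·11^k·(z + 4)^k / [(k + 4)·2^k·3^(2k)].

[-46/11, -42/11)

The ratio of consecutive coefficients is [(k + 4)/((k+1) + 4)] · 9·11/(2·9) → 11/2.
Thus R = 1/(11/2) = 2/11.
At z = -42/11: the terms are asymptotic to a nonzero constant times 1/k, so the series diverges by limit comparison with Σ 1/k.
Endpoint z = -46/11: an alternating series whose terms decrease to 0 in absolute value, so it converges by the Leibniz criterion.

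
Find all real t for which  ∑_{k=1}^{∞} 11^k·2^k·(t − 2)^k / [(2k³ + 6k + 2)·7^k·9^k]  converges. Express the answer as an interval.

[-19/22, 107/22]

By the ratio test, |a_{k+1}/a_k| = [(2k³ + 6k + 2)/(2(k+1)³ + 6(k+1) + 2)] · 11·2/(7·9) → 22/63.
Thus R = 1/(22/63) = 63/22.
Endpoint t = 107/22: the series is dominated by a constant times Σ 1/k³, which converges (p = 3 > 1).
When t = -19/22, absolute convergence follows by limit comparison with Σ 1/k³.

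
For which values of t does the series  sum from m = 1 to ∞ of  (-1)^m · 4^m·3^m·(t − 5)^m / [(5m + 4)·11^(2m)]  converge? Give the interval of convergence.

(-61/12, 181/12]

Ratio test: |a_{m+1}/a_m| = [(5m + 4)/(5(m+1) + 4)] · 4·3/121 → 12/121 as m → ∞.
Hence the series converges for |t − 5| < 1/(12/121) = 121/12, so the radius of convergence is 121/12.
At t = 181/12: the terms alternate in sign and decrease monotonically to 0 in absolute value (size ~ c/m), so the alternating series test gives convergence.
At t = -61/12: the terms behave like c/m; limit comparison with the harmonic series gives divergence.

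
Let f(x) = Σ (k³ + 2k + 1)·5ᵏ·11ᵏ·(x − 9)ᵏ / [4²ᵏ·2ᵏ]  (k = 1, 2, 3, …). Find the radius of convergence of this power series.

R = 32/55

The ratio of consecutive coefficients is [((k+1)³ + 2(k+1) + 1)/(k³ + 2k + 1)] · 5·11/(16·2) → 55/32.
Hence the series converges for |x − 9| < 1/(55/32) = 32/55, so the radius of convergence is 32/55.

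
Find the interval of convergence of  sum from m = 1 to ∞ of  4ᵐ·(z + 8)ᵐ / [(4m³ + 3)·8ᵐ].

Apply the ratio test: |a_{m+1}| / |a_m| = [(4m³ + 3)/(4(m+1)³ + 3)] · 4/8, which tends to 1/2 as m → ∞.
The series converges when 1/2 · |z + 8| < 1, giving R = 2.
Check z = -6: the series is dominated by a constant times Σ 1/m³, which converges (p = 3 > 1).
When z = -10, the terms are on the order of 1/m³, so the series converges absolutely by comparison with the p-series (p = 3 > 1).

[-10, -6]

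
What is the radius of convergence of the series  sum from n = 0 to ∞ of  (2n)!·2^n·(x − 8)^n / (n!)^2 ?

Ratio test: |a_{n+1}/a_n| = (2n+1)·(2n+2)/(n+1)² · 2 → 8 as n → ∞.
Hence the series converges for |x − 8| < 1/(8) = 1/8, so the radius of convergence is 1/8.

R = 1/8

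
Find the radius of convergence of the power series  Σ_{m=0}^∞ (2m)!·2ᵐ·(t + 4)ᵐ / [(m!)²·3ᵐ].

R = 3/8

Ratio test: |a_{m+1}/a_m| = (2m+1)·(2m+2)/(m+1)² · 2/3 → 8/3 as m → ∞.
The series converges when 8/3 · |t + 4| < 1, giving R = 3/8.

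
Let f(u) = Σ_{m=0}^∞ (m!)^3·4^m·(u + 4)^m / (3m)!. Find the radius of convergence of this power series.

R = 27/4

The ratio of consecutive coefficients is (m+1)³/[(3m+1)·(3m+2)·(3m+3)] · 4 → 4/27.
Convergence for |u + 4| · 4/27 < 1, i.e. |u + 4| < 27/4. So R = 27/4.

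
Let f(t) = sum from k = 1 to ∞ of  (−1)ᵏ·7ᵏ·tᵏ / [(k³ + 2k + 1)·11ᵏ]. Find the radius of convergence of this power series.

R = 11/7

The ratio of consecutive coefficients is [(k³ + 2k + 1)/((k+1)³ + 2(k+1) + 1)] · 7/11 → 7/11.
Hence the series converges for |t| < 1/(7/11) = 11/7, so the radius of convergence is 11/7.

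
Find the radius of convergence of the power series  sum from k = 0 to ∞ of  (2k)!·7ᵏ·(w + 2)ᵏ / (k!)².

R = 1/28

The ratio of consecutive coefficients is (2k+1)·(2k+2)/(k+1)² · 7 → 28.
Hence the series converges for |w + 2| < 1/(28) = 1/28, so the radius of convergence is 1/28.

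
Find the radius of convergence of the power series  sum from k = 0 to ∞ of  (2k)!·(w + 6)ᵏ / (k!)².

Ratio test: |a_{k+1}/a_k| = (2k+1)·(2k+2)/(k+1)² → 4 as k → ∞.
Hence the series converges for |w + 6| < 1/(4) = 1/4, so the radius of convergence is 1/4.

R = 1/4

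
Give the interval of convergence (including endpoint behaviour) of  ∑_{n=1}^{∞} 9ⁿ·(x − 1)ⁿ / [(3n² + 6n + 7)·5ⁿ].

[4/9, 14/9]

The ratio of consecutive coefficients is [(3n² + 6n + 7)/(3(n+1)² + 6(n+1) + 7)] · 9/5 → 9/5.
Hence the series converges for |x − 1| < 1/(9/5) = 5/9, so the radius of convergence is 5/9.
At x = 14/9: the terms are on the order of 1/n², so the series converges absolutely by comparison with the p-series (p = 2 > 1).
At x = 4/9: absolute convergence follows by limit comparison with Σ 1/n².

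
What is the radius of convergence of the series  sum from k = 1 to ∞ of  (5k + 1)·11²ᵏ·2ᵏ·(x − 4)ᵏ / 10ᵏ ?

R = 5/121

Apply the ratio test: |a_{k+1}| / |a_k| = [(5(k+1) + 1)/(5k + 1)] · 121·2/10, which tends to 121/5 as k → ∞.
Hence the series converges for |x − 4| < 1/(121/5) = 5/121, so the radius of convergence is 5/121.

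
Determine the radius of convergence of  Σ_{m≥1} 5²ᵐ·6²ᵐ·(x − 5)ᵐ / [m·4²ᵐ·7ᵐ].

Apply the ratio test: |a_{m+1}| / |a_m| = [m/(m+1)] · 25·36/(16·7), which tends to 225/28 as m → ∞.
Convergence for |x − 5| · 225/28 < 1, i.e. |x − 5| < 28/225. So R = 28/225.

R = 28/225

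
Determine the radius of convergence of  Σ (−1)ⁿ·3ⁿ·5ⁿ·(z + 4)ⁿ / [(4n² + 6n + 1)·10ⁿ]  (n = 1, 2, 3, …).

Ratio test: |a_{n+1}/a_n| = [(4n² + 6n + 1)/(4(n+1)² + 6(n+1) + 1)] · 3·5/10 → 3/2 as n → ∞.
Hence the series converges for |z + 4| < 1/(3/2) = 2/3, so the radius of convergence is 2/3.

R = 2/3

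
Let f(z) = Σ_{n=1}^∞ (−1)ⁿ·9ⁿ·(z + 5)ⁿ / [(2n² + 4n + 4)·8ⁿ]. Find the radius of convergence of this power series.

Ratio test: |a_{n+1}/a_n| = [(2n² + 4n + 4)/(2(n+1)² + 4(n+1) + 4)] · 9/8 → 9/8 as n → ∞.
The series converges when 9/8 · |z + 5| < 1, giving R = 8/9.

R = 8/9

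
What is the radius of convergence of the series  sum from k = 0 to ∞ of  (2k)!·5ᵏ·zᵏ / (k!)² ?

The ratio of consecutive coefficients is (2k+1)·(2k+2)/(k+1)² · 5 → 20.
The series converges when 20 · |z| < 1, giving R = 1/20.

R = 1/20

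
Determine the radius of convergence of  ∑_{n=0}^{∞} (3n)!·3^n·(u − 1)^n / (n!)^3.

The ratio of consecutive coefficients is (3n+1)·(3n+2)·(3n+3)/(n+1)³ · 3 → 81.
Convergence for |u − 1| · 81 < 1, i.e. |u − 1| < 1/81. So R = 1/81.

R = 1/81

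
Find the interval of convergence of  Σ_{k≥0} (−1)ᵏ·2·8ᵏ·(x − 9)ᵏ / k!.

(−∞, ∞)

Apply the ratio test: |a_{k+1}| / |a_k| = 2/2 · 8 · 1/(k+1), which tends to 0 as k → ∞.
Since the limit is 0 < 1 for every x, the series converges on all of ℝ and R = ∞.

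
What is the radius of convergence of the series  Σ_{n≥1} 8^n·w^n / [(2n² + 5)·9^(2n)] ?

By the ratio test, |a_{n+1}/a_n| = [(2n² + 5)/(2(n+1)² + 5)] · 8/81 → 8/81.
Convergence for |w| · 8/81 < 1, i.e. |w| < 81/8. So R = 81/8.

R = 81/8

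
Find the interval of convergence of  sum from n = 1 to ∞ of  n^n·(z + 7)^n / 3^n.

Root test: |a_n|^(1/n) = n/3 → ∞.
The root grows without bound, so R = 0 (convergence only at z = -7).

{-7}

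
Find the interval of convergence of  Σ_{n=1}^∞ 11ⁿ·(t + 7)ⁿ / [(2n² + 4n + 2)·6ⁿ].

[-83/11, -71/11]

The ratio of consecutive coefficients is [(2n² + 4n + 2)/(2(n+1)² + 4(n+1) + 2)] · 11/6 → 11/6.
Hence the series converges for |t + 7| < 1/(11/6) = 6/11, so the radius of convergence is 6/11.
Endpoint t = -71/11: the terms are on the order of 1/n², so the series converges absolutely by comparison with the p-series (p = 2 > 1).
When t = -83/11, the series is dominated by a constant times Σ 1/n², which converges (p = 2 > 1).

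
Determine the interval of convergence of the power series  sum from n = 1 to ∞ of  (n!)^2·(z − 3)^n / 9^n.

By the ratio test, |a_{n+1}/a_n| = (n+1)² · 1/9 → ∞.
The terms grow without bound for any (z − 3) ≠ 0, so R = 0 (convergence only at z = 3).

{3}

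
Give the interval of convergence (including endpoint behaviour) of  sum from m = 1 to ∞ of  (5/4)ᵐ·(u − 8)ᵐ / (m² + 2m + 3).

The ratio of consecutive coefficients is [(m² + 2m + 3)/((m+1)² + 2(m+1) + 3)] · 5/4 → 5/4.
Convergence for |u − 8| · 5/4 < 1, i.e. |u − 8| < 4/5. So R = 4/5.
When u = 44/5, absolute convergence follows by limit comparison with Σ 1/m².
When u = 36/5, the series is dominated by a constant times Σ 1/m², which converges (p = 2 > 1).

[36/5, 44/5]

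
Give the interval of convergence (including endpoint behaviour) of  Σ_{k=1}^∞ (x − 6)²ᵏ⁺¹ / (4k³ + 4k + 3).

By the ratio test, |a_{k+1}/a_k| = (4k³ + 4k + 3)/(4(k+1)³ + 4(k+1) + 3) → 1.
Successive powers of (x − 6) differ by 2, so the series converges when |x − 6|² · 1 < 1, i.e. |x − 6| < √(1) = 1. So R = 1.
Endpoint x = 7: absolute convergence follows by limit comparison with Σ 1/k³.
When x = 5, the terms are on the order of 1/k³, so the series converges absolutely by comparison with the p-series (p = 3 > 1).

[5, 7]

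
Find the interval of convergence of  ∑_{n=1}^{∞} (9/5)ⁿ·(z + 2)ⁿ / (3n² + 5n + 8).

[-23/9, -13/9]

By the ratio test, |a_{n+1}/a_n| = [(3n² + 5n + 8)/(3(n+1)² + 5(n+1) + 8)] · 9/5 → 9/5.
The series converges when 9/5 · |z + 2| < 1, giving R = 5/9.
Check z = -13/9: absolute convergence follows by limit comparison with Σ 1/n².
At z = -23/9: the series is dominated by a constant times Σ 1/n², which converges (p = 2 > 1).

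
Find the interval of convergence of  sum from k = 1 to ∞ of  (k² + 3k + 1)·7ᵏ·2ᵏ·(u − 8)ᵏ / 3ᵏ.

(109/14, 115/14)

Apply the ratio test: |a_{k+1}| / |a_k| = [((k+1)² + 3(k+1) + 1)/(k² + 3k + 1)] · 7·2/3, which tends to 14/3 as k → ∞.
The series converges when 14/3 · |u − 8| < 1, giving R = 3/14.
When u = 115/14, the terms have absolute value of order k², which does not tend to 0, so the series diverges by the divergence test.
Check u = 109/14: the terms do not tend to 0, so the series diverges.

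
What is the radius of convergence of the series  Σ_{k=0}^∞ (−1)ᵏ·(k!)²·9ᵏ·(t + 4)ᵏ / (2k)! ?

R = 4/9

Ratio test: |a_{k+1}/a_k| = (k+1)²/[(2k+1)·(2k+2)] · 9 → 9/4 as k → ∞.
Thus R = 1/(9/4) = 4/9.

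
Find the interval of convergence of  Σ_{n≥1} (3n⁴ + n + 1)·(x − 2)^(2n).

(1, 3)

Apply the ratio test: |a_{n+1}| / |a_n| = (3(n+1)⁴ + (n+1) + 1)/(3n⁴ + n + 1), which tends to 1 as n → ∞.
Since the exponent of (x − 2) increases by 2 each term, convergence requires |x − 2|² < 1, hence R = 1.
Endpoint x = 3: the terms have absolute value of order n⁴, which does not tend to 0, so the series diverges by the divergence test.
Check x = 1: the n-th term does not approach 0; divergence by the term test.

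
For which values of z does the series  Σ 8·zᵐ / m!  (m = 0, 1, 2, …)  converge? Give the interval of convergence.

The ratio of consecutive coefficients is 8/8 · 1/(m+1) → 0.
Since the limit is 0 < 1 for every z, the series converges on all of ℝ and R = ∞.

(−∞, ∞)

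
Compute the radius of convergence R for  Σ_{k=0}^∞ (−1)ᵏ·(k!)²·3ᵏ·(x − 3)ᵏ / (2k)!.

Ratio test: |a_{k+1}/a_k| = (k+1)²/[(2k+1)·(2k+2)] · 3 → 3/4 as k → ∞.
Hence the series converges for |x − 3| < 1/(3/4) = 4/3, so the radius of convergence is 4/3.

R = 4/3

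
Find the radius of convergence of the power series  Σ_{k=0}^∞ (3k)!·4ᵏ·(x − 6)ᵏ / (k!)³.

R = 1/108

Apply the ratio test: |a_{k+1}| / |a_k| = (3k+1)·(3k+2)·(3k+3)/(k+1)³ · 4, which tends to 108 as k → ∞.
The series converges when 108 · |x − 6| < 1, giving R = 1/108.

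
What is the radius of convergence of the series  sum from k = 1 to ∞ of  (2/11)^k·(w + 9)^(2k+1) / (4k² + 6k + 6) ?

The ratio of consecutive coefficients is [(4k² + 6k + 6)/(4(k+1)² + 6(k+1) + 6)] · 2/11 → 2/11.
Successive powers of (w + 9) differ by 2, so the series converges when |w + 9|² · 2/11 < 1, i.e. |w + 9| < √(11/2). So R = √22/2.

R = √22/2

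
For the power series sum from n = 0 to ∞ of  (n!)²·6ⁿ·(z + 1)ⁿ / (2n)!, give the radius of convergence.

R = 2/3

Apply the ratio test: |a_{n+1}| / |a_n| = (n+1)²/[(2n+1)·(2n+2)] · 6, which tends to 3/2 as n → ∞.
The series converges when 3/2 · |z + 1| < 1, giving R = 2/3.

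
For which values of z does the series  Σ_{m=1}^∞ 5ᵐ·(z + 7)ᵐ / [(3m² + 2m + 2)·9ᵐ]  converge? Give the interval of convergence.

By the ratio test, |a_{m+1}/a_m| = [(3m² + 2m + 2)/(3(m+1)² + 2(m+1) + 2)] · 5/9 → 5/9.
Thus R = 1/(5/9) = 9/5.
When z = -26/5, the terms are on the order of 1/m², so the series converges absolutely by comparison with the p-series (p = 2 > 1).
Endpoint z = -44/5: absolute convergence follows by limit comparison with Σ 1/m².

[-44/5, -26/5]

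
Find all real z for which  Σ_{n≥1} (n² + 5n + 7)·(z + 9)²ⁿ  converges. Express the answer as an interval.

Apply the ratio test: |a_{n+1}| / |a_n| = ((n+1)² + 5(n+1) + 7)/(n² + 5n + 7), which tends to 1 as n → ∞.
Writing y = (z + 9)², the series in y has radius 1, so |z + 9| < √(1) = 1 and R = 1.
Check z = -8: the terms have absolute value of order n², which does not tend to 0, so the series diverges by the divergence test.
Endpoint z = -10: the terms do not tend to 0, so the series diverges.

(-10, -8)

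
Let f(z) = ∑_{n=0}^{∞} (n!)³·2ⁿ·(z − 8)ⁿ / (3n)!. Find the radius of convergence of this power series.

R = 27/2

Apply the ratio test: |a_{n+1}| / |a_n| = (n+1)³/[(3n+1)·(3n+2)·(3n+3)] · 2, which tends to 2/27 as n → ∞.
Convergence for |z − 8| · 2/27 < 1, i.e. |z − 8| < 27/2. So R = 27/2.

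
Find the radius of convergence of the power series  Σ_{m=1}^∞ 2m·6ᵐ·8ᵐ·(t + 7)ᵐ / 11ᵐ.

Apply the ratio test: |a_{m+1}| / |a_m| = [2(m+1)/2m] · 6·8/11, which tends to 48/11 as m → ∞.
Thus R = 1/(48/11) = 11/48.

R = 11/48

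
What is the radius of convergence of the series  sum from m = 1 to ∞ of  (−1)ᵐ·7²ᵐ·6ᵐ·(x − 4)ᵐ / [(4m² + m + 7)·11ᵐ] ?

R = 11/294

The ratio of consecutive coefficients is [(4m² + m + 7)/(4(m+1)² + (m+1) + 7)] · 49·6/11 → 294/11.
Convergence for |x − 4| · 294/11 < 1, i.e. |x − 4| < 11/294. So R = 11/294.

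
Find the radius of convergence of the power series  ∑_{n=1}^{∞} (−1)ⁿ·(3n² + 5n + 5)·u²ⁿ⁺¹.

The ratio of consecutive coefficients is (3(n+1)² + 5(n+1) + 5)/(3n² + 5n + 5) → 1.
Writing y = u², the series in y has radius 1, so |u| < √(1) = 1 and R = 1.

R = 1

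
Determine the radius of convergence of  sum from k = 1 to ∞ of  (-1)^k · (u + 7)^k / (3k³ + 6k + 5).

R = 1

Apply the ratio test: |a_{k+1}| / |a_k| = (3k³ + 6k + 5)/(3(k+1)³ + 6(k+1) + 5), which tends to 1 as k → ∞.
Convergence for |u + 7| < 1, so R = 1.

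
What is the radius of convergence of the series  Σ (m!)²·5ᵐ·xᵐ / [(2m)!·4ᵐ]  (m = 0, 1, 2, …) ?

Apply the ratio test: |a_{m+1}| / |a_m| = (m+1)²/[(2m+1)·(2m+2)] · 5/4, which tends to 5/16 as m → ∞.
Thus R = 1/(5/16) = 16/5.

R = 16/5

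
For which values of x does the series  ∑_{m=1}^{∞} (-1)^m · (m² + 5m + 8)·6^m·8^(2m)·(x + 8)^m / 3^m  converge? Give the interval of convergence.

(-1025/128, -1023/128)

By the ratio test, |a_{m+1}/a_m| = [((m+1)² + 5(m+1) + 8)/(m² + 5m + 8)] · 6·64/3 → 128.
The series converges when 128 · |x + 8| < 1, giving R = 1/128.
At x = -1023/128: the terms have absolute value of order m², which does not tend to 0, so the series diverges by the divergence test.
Check x = -1025/128: the terms do not tend to 0, so the series diverges.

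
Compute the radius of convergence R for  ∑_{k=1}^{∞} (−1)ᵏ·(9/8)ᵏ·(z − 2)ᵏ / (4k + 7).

Apply the ratio test: |a_{k+1}| / |a_k| = [(4k + 7)/(4(k+1) + 7)] · 9/8, which tends to 9/8 as k → ∞.
The series converges when 9/8 · |z − 2| < 1, giving R = 8/9.

R = 8/9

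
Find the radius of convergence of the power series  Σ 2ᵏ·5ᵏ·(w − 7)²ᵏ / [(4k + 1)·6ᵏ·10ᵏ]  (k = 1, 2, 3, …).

By the ratio test, |a_{k+1}/a_k| = [(4k + 1)/(4(k+1) + 1)] · 2·5/(6·10) → 1/6.
Writing y = (w − 7)², the series in y has radius 6, so |w − 7| < √(6) and R = √6.

R = √6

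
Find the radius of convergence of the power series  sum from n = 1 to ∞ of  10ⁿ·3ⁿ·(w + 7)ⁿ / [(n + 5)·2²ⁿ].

R = 2/15

Apply the ratio test: |a_{n+1}| / |a_n| = [(n + 5)/((n+1) + 5)] · 10·3/4, which tends to 15/2 as n → ∞.
Convergence for |w + 7| · 15/2 < 1, i.e. |w + 7| < 2/15. So R = 2/15.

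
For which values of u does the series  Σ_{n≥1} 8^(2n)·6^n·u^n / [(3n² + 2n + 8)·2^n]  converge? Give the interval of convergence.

[-1/192, 1/192]

Ratio test: |a_{n+1}/a_n| = [(3n² + 2n + 8)/(3(n+1)² + 2(n+1) + 8)] · 64·6/2 → 192 as n → ∞.
Thus R = 1/(192) = 1/192.
At u = 1/192: the terms are on the order of 1/n², so the series converges absolutely by comparison with the p-series (p = 2 > 1).
Endpoint u = -1/192: the series is dominated by a constant times Σ 1/n², which converges (p = 2 > 1).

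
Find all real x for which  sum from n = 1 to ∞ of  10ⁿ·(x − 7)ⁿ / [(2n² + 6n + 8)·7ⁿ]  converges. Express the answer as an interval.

Ratio test: |a_{n+1}/a_n| = [(2n² + 6n + 8)/(2(n+1)² + 6(n+1) + 8)] · 10/7 → 10/7 as n → ∞.
The series converges when 10/7 · |x − 7| < 1, giving R = 7/10.
At x = 77/10: the series is dominated by a constant times Σ 1/n², which converges (p = 2 > 1).
At x = 63/10: the series is dominated by a constant times Σ 1/n², which converges (p = 2 > 1).

[63/10, 77/10]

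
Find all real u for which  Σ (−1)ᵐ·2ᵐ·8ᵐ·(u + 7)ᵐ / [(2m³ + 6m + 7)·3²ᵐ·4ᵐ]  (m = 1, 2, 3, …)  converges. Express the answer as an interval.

[-37/4, -19/4]

Ratio test: |a_{m+1}/a_m| = [(2m³ + 6m + 7)/(2(m+1)³ + 6(m+1) + 7)] · 2·8/(9·4) → 4/9 as m → ∞.
The series converges when 4/9 · |u + 7| < 1, giving R = 9/4.
At u = -19/4: the series is dominated by a constant times Σ 1/m³, which converges (p = 3 > 1).
When u = -37/4, absolute convergence follows by limit comparison with Σ 1/m³.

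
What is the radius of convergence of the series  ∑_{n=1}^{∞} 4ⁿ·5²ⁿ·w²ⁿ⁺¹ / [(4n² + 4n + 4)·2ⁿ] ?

R = √2/10

Ratio test: |a_{n+1}/a_n| = [(4n² + 4n + 4)/(4(n+1)² + 4(n+1) + 4)] · 4·25/2 → 50 as n → ∞.
Successive powers of w differ by 2, so the series converges when |w|² · 50 < 1, i.e. |w| < √(1/50). So R = √2/10.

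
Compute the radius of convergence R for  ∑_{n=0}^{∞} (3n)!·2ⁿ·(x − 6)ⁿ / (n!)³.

By the ratio test, |a_{n+1}/a_n| = (3n+1)·(3n+2)·(3n+3)/(n+1)³ · 2 → 54.
Hence the series converges for |x − 6| < 1/(54) = 1/54, so the radius of convergence is 1/54.

R = 1/54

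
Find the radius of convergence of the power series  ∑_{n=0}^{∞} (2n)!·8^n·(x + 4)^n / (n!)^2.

R = 1/32

By the ratio test, |a_{n+1}/a_n| = (2n+1)·(2n+2)/(n+1)² · 8 → 32.
The series converges when 32 · |x + 4| < 1, giving R = 1/32.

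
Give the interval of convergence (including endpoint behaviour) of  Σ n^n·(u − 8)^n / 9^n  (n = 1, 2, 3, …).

{8}

Applying the root test, |a_n|^(1/n) = n/9 → ∞.
The root grows without bound, so R = 0 (convergence only at u = 8).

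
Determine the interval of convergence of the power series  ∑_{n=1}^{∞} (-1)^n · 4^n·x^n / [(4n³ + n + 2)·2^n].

Ratio test: |a_{n+1}/a_n| = [(4n³ + n + 2)/(4(n+1)³ + (n+1) + 2)] · 4/2 → 2 as n → ∞.
Convergence for |x| · 2 < 1, i.e. |x| < 1/2. So R = 1/2.
At x = 1/2: the series is dominated by a constant times Σ 1/n³, which converges (p = 3 > 1).
Check x = -1/2: absolute convergence follows by limit comparison with Σ 1/n³.

[-1/2, 1/2]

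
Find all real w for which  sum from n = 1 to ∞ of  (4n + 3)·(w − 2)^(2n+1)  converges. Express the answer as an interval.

(1, 3)

Ratio test: |a_{n+1}/a_n| = (4(n+1) + 3)/(4n + 3) → 1 as n → ∞.
Successive powers of (w − 2) differ by 2, so the series converges when |w − 2|² · 1 < 1, i.e. |w − 2| < √(1) = 1. So R = 1.
At w = 3: the terms do not tend to 0, so the series diverges.
At w = 1: the n-th term does not approach 0; divergence by the term test.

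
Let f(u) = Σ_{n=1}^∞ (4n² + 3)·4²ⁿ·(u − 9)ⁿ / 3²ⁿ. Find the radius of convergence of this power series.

Ratio test: |a_{n+1}/a_n| = [(4(n+1)² + 3)/(4n² + 3)] · 16/9 → 16/9 as n → ∞.
The series converges when 16/9 · |u − 9| < 1, giving R = 9/16.

R = 9/16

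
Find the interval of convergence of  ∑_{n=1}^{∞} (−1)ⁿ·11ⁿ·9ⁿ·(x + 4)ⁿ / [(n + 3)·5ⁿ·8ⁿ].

Apply the ratio test: |a_{n+1}| / |a_n| = [(n + 3)/((n+1) + 3)] · 11·9/(5·8), which tends to 99/40 as n → ∞.
Hence the series converges for |x + 4| < 1/(99/40) = 40/99, so the radius of convergence is 40/99.
When x = -356/99, convergence follows from the alternating series test (terms decrease monotonically to 0).
Endpoint x = -436/99: comparison with the harmonic series Σ 1/n shows the series diverges.

(-436/99, -356/99]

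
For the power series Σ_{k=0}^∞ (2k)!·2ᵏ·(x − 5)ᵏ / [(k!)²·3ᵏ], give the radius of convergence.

R = 3/8

Ratio test: |a_{k+1}/a_k| = (2k+1)·(2k+2)/(k+1)² · 2/3 → 8/3 as k → ∞.
The series converges when 8/3 · |x − 5| < 1, giving R = 3/8.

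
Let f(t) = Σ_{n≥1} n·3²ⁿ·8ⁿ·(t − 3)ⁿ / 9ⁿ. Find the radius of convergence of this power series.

R = 1/8

By the ratio test, |a_{n+1}/a_n| = [(n+1)/n] · 9·8/9 → 8.
The series converges when 8 · |t − 3| < 1, giving R = 1/8.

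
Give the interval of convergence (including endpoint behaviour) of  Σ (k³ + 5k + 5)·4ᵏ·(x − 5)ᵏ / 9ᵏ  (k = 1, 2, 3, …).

By the ratio test, |a_{k+1}/a_k| = [((k+1)³ + 5(k+1) + 5)/(k³ + 5k + 5)] · 4/9 → 4/9.
Hence the series converges for |x − 5| < 1/(4/9) = 9/4, so the radius of convergence is 9/4.
At x = 29/4: the k-th term does not approach 0; divergence by the term test.
At x = 11/4: the k-th term does not approach 0; divergence by the term test.

(11/4, 29/4)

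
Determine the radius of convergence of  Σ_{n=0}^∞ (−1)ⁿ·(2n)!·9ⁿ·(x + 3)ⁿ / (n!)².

The ratio of consecutive coefficients is (2n+1)·(2n+2)/(n+1)² · 9 → 36.
Thus R = 1/(36) = 1/36.

R = 1/36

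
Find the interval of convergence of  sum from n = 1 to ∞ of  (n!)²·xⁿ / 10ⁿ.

Ratio test: |a_{n+1}/a_n| = (n+1)² · 1/10 → ∞ as n → ∞.
The terms grow without bound for any x ≠ 0, so R = 0 (convergence only at x = 0).

{0}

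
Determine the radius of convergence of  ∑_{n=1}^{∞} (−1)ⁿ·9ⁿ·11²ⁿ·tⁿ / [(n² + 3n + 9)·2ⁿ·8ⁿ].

R = 16/1089

Apply the ratio test: |a_{n+1}| / |a_n| = [(n² + 3n + 9)/((n+1)² + 3(n+1) + 9)] · 9·121/(2·8), which tends to 1089/16 as n → ∞.
Thus R = 1/(1089/16) = 16/1089.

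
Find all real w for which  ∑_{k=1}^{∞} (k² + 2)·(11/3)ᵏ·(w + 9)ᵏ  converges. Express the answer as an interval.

By the ratio test, |a_{k+1}/a_k| = [((k+1)² + 2)/(k² + 2)] · 11/3 → 11/3.
Hence the series converges for |w + 9| < 1/(11/3) = 3/11, so the radius of convergence is 3/11.
Check w = -96/11: the terms have absolute value of order k², which does not tend to 0, so the series diverges by the divergence test.
At w = -102/11: the k-th term does not approach 0; divergence by the term test.

(-102/11, -96/11)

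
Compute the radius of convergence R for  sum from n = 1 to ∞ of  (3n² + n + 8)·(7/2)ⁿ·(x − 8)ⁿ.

Ratio test: |a_{n+1}/a_n| = [(3(n+1)² + (n+1) + 8)/(3n² + n + 8)] · 7/2 → 7/2 as n → ∞.
Convergence for |x − 8| · 7/2 < 1, i.e. |x − 8| < 2/7. So R = 2/7.

R = 2/7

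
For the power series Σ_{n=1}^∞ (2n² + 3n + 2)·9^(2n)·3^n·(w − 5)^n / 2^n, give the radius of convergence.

R = 2/243

Apply the ratio test: |a_{n+1}| / |a_n| = [(2(n+1)² + 3(n+1) + 2)/(2n² + 3n + 2)] · 81·3/2, which tends to 243/2 as n → ∞.
Hence the series converges for |w − 5| < 1/(243/2) = 2/243, so the radius of convergence is 2/243.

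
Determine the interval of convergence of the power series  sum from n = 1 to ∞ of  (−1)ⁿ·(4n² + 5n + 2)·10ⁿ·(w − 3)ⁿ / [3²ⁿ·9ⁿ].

By the ratio test, |a_{n+1}/a_n| = [(4(n+1)² + 5(n+1) + 2)/(4n² + 5n + 2)] · 10/(9·9) → 10/81.
Convergence for |w − 3| · 10/81 < 1, i.e. |w − 3| < 81/10. So R = 81/10.
When w = 111/10, the terms do not tend to 0, so the series diverges.
When w = -51/10, the terms do not tend to 0, so the series diverges.

(-51/10, 111/10)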